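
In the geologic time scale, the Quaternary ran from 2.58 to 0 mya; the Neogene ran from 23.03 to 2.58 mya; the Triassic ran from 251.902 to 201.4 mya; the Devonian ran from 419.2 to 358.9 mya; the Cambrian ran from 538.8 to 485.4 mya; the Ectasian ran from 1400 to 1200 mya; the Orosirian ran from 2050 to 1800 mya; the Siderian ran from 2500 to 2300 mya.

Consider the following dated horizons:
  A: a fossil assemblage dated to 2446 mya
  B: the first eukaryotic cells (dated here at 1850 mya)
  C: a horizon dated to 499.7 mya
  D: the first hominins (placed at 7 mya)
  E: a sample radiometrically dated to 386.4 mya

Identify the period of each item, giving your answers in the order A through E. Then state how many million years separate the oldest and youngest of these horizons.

Match each age against the start–end ranges in the excerpt: A = 2446 Ma → Siderian (2500–2300); B = 1850 Ma → Orosirian (2050–1800); C = 499.7 Ma → Cambrian (538.8–485.4); D = 7 Ma → Neogene (23.03–2.58); E = 386.4 Ma → Devonian (419.2–358.9).
The largest age is 2446 Ma and the smallest is 7 Ma; their difference is 2439 Myr.

A — Siderian; B — Orosirian; C — Cambrian; D — Neogene; E — Devonian; span 2439 million years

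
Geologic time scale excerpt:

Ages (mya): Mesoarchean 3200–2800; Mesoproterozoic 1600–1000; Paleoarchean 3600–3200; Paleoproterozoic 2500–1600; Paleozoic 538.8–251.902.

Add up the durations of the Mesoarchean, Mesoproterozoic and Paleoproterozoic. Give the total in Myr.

1900 million years

Each duration: Mesoarchean = 400; Mesoproterozoic = 600; Paleoproterozoic = 900.
Sum: 400 + 600 + 900 = 1900 Myr.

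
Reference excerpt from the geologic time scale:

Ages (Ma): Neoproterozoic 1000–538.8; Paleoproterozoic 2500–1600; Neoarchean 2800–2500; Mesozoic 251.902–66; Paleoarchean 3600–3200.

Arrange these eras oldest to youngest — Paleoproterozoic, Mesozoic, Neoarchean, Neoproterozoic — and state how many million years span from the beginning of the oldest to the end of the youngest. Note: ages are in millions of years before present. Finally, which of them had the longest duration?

Neoarchean, Paleoproterozoic, Neoproterozoic, Mesozoic; total span 2734 Myr; longest is Paleoproterozoic

Start ages (Ma): Neoarchean 2800, Paleoproterozoic 2500, Neoproterozoic 1000, Mesozoic 251.902.
Ordered oldest to youngest: Neoarchean, Paleoproterozoic, Neoproterozoic, Mesozoic.
Span = 2800 − 66 = 2734 Myr.
Durations: Neoarchean 300, Paleoproterozoic 900, Neoproterozoic 461.2, Mesozoic 185.902 → longest is Paleoproterozoic (900 Myr).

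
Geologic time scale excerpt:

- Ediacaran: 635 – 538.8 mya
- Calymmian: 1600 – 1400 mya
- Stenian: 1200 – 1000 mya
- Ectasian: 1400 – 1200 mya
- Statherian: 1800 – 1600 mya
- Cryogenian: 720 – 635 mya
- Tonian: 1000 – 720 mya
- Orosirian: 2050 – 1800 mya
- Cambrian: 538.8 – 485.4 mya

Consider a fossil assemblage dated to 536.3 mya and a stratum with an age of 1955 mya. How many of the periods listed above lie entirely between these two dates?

7

1955 Ma sits inside the Orosirian (2050–1800) and 536.3 Ma inside the Cambrian (538.8–485.4); neither of those is wholly between the two dates.
The listed periods lying completely between them are Statherian, Calymmian, Ectasian, Stenian, Tonian, Cryogenian, Ediacaran — 7 in all.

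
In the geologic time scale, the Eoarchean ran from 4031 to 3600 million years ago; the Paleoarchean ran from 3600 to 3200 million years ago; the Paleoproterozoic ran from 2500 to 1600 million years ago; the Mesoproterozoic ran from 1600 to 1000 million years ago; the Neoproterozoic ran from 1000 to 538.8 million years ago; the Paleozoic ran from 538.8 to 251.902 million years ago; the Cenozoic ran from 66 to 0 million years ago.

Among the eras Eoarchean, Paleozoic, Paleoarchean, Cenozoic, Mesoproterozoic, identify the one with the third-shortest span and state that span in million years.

Paleoarchean, 400 million years

Start − end for each: Eoarchean 4031 − 3600 = 431; Paleozoic 538.8 − 251.902 = 286.898; Paleoarchean 3600 − 3200 = 400; Cenozoic 66 − 0 = 66; Mesoproterozoic 1600 − 1000 = 600.
Ranking these from shortest: Cenozoic < Paleozoic < Paleoarchean < Eoarchean < Mesoproterozoic.
Position 3 in that ranking is Paleoarchean, which lasted 400 Myr.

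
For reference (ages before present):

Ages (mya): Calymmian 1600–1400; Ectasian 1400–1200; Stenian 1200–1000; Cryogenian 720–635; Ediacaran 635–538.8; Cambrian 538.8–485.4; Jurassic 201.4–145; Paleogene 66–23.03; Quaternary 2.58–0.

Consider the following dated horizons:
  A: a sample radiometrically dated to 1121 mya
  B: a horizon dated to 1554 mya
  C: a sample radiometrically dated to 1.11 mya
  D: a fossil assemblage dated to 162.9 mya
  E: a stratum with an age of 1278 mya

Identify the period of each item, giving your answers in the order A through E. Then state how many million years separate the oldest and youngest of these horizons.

A — Stenian; B — Calymmian; C — Quaternary; D — Jurassic; E — Ectasian; span 1552.89 million years

A: 1121 Ma lies in 1200–1000 Ma, so Stenian.
B: 1554 Ma lies in 1600–1400 Ma, so Calymmian.
C: 1.11 Ma lies in 2.58–0 Ma, so Quaternary.
D: 162.9 Ma lies in 201.4–145 Ma, so Jurassic.
E: 1278 Ma lies in 1400–1200 Ma, so Ectasian.
Oldest = 1554 Ma, youngest = 1.11 Ma → span 1552.89 Myr.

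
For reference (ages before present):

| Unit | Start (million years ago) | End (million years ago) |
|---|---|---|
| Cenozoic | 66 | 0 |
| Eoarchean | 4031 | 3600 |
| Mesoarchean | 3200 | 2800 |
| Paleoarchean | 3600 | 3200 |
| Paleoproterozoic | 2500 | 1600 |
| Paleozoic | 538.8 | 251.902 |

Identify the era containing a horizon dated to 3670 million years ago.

3670 Ma lies between 4031 and 3600 Ma, so it falls in the Eoarchean.

Eoarchean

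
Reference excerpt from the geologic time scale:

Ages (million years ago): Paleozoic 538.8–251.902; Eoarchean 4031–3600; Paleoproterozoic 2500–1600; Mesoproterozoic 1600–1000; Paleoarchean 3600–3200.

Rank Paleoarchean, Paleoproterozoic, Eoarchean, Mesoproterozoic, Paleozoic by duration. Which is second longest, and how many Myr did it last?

Durations: Paleoarchean 400; Paleoproterozoic 900; Eoarchean 431; Mesoproterozoic 600; Paleozoic 286.898 Myr.
Sorted longest-first: Paleoproterozoic (900), Mesoproterozoic (600), Eoarchean (431), Paleoarchean (400), Paleozoic (286.898).
The second longest is Mesoproterozoic at 600 Myr.

Mesoproterozoic, 600 million years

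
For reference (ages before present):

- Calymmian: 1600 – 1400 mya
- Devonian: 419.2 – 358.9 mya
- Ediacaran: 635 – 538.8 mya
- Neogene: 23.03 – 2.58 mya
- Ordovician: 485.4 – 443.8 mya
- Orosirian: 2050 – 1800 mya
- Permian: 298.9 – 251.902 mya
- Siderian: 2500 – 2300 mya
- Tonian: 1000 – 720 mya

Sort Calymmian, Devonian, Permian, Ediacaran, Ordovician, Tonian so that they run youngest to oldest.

Permian → Devonian → Ordovician → Ediacaran → Tonian → Calymmian

Read off each span (Ma): Calymmian 1600–1400; Devonian 419.2–358.9; Permian 298.9–251.902; Ediacaran 635–538.8; Ordovician 485.4–443.8; Tonian 1000–720.
Larger Ma is older, so oldest→youngest is Calymmian, Tonian, Ediacaran, Ordovician, Devonian, Permian; reverse it for youngest→oldest.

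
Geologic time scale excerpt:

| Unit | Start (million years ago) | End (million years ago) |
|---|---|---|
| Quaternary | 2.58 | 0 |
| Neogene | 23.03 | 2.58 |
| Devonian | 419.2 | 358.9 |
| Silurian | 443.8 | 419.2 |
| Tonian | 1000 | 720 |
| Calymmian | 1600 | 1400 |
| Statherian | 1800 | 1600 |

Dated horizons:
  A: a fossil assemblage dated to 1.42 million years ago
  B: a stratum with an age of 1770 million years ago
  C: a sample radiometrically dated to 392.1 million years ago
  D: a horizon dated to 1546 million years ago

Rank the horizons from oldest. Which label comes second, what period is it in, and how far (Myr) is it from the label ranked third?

D, in the Calymmian; 1153.9 million years to C

Larger Ma means older, so oldest first: B 1770 > D 1546 > C 392.1 > A 1.42.
Counting 2 along gives D (1546 Ma); the excerpt puts that inside the Calymmian, 1600–1400 Ma.
Next in line is C (392.1 Ma), and 1546 − 392.1 = 1153.9 Myr.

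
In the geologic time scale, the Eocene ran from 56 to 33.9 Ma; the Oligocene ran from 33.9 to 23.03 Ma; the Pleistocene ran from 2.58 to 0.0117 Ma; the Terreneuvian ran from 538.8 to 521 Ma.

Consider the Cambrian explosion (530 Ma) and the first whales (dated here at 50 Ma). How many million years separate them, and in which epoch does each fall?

480 million years apart; the first in the Terreneuvian, the second in the Eocene

Elapsed time: 530 − 50 = 480 Myr.
530 Ma lies within 538.8–521 Ma: Terreneuvian.
50 Ma lies within 56–33.9 Ma: Eocene.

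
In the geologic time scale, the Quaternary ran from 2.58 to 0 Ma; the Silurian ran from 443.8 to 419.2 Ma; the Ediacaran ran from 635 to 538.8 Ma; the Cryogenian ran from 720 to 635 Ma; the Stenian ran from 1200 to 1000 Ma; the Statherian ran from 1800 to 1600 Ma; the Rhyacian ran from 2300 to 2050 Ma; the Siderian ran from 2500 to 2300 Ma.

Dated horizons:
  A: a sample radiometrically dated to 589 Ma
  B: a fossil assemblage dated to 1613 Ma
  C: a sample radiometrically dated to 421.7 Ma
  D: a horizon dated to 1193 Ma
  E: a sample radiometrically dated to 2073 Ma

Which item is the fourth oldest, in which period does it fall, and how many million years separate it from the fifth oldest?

Larger Ma means older, so oldest first: E 2073 > B 1613 > D 1193 > A 589 > C 421.7.
Counting 4 along gives A (589 Ma); the excerpt puts that inside the Ediacaran, 635–538.8 Ma.
Next in line is C (421.7 Ma), and 589 − 421.7 = 167.3 Myr.

A, in the Ediacaran; 167.3 million years to C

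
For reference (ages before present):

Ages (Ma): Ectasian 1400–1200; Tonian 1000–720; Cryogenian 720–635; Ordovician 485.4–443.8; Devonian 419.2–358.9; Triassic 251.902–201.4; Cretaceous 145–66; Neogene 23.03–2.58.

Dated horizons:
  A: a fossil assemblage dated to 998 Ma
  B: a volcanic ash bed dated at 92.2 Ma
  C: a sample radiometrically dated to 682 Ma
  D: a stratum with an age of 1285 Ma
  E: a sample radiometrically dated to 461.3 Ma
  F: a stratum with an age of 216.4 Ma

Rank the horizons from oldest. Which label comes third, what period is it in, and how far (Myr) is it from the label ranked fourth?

C, in the Cryogenian; 220.7 million years to E

Sorted oldest-first by Ma: D (1285), A (998), C (682), E (461.3), F (216.4), B (92.2).
The third oldest is C at 682 Ma, which lies in 720–635 Ma: the Cryogenian.
The fourth oldest is E at 461.3 Ma; separation = |682 − 461.3| = 220.7 Myr.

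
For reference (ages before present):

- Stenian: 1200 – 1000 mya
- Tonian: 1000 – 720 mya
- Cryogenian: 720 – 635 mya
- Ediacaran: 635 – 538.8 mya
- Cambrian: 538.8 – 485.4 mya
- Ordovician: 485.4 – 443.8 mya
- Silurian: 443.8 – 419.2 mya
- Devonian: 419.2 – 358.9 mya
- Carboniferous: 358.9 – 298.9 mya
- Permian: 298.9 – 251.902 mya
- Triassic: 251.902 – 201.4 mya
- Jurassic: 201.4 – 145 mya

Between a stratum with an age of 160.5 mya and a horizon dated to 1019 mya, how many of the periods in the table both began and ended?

10

The older date is 1019 Ma and the younger is 160.5 Ma.
Periods with start < 1019 and end > 160.5 Ma: Tonian (1000–720), Cryogenian (720–635), Ediacaran (635–538.8), Cambrian (538.8–485.4), Ordovician (485.4–443.8), Silurian (443.8–419.2), Devonian (419.2–358.9), Carboniferous (358.9–298.9), Permian (298.9–251.902), Triassic (251.902–201.4).
That is 10 complete periods.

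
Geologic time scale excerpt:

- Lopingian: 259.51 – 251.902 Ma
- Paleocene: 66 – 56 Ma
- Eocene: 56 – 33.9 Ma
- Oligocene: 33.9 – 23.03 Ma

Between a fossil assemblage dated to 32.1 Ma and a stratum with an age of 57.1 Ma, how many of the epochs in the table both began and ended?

1

The older date is 57.1 Ma and the younger is 32.1 Ma.
Epochs with start < 57.1 and end > 32.1 Ma: Eocene (56–33.9).
That is 1 complete epoch.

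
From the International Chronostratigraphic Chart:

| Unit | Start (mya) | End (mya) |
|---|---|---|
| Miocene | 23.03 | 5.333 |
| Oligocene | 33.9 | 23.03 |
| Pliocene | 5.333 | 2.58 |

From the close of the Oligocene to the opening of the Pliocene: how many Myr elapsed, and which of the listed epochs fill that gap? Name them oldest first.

The Oligocene closes at 23.03 Ma and the Pliocene opens at 5.333 Ma, so the interval is 23.03 − 5.333 = 17.697 Myr.
An epoch fits inside if it starts at or after 23.03 Ma and ends at or before 5.333 Ma; oldest first that gives Miocene.

17.697 million years; Miocene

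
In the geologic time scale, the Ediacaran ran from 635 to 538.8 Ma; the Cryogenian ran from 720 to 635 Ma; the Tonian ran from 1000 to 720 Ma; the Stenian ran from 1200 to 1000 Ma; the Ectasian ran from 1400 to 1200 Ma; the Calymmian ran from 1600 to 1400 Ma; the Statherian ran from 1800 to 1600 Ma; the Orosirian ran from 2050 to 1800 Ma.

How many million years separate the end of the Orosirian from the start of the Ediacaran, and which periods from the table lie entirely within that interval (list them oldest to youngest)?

1165 million years; Statherian, Calymmian, Ectasian, Stenian, Tonian, Cryogenian

End of Orosirian = 1800 Ma; start of Ediacaran = 635 Ma.
Gap = 1800 − 635 = 1165 Myr.
Periods wholly inside 1800–635 Ma: Statherian (1800–1600), Calymmian (1600–1400), Ectasian (1400–1200), Stenian (1200–1000), Tonian (1000–720), Cryogenian (720–635).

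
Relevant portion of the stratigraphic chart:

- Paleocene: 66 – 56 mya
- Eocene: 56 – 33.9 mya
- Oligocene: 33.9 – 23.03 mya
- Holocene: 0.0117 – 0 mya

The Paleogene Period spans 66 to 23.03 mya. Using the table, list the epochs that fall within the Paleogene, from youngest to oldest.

Epochs with both bounds inside 66–23.03 Ma: Oligocene (33.9–23.03), Eocene (56–33.9), Paleocene (66–56).

Oligocene, Eocene, Paleocene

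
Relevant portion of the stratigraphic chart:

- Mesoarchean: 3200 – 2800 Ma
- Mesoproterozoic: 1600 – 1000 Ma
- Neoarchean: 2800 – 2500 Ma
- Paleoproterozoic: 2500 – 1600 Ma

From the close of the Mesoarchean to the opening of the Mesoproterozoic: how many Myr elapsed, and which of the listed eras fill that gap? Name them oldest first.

The Mesoarchean closes at 2800 Ma and the Mesoproterozoic opens at 1600 Ma, so the interval is 2800 − 1600 = 1200 Myr.
An era fits inside if it starts at or after 2800 Ma and ends at or before 1600 Ma; oldest first that gives Neoarchean, Paleoproterozoic.

1200 million years; Neoarchean, Paleoproterozoic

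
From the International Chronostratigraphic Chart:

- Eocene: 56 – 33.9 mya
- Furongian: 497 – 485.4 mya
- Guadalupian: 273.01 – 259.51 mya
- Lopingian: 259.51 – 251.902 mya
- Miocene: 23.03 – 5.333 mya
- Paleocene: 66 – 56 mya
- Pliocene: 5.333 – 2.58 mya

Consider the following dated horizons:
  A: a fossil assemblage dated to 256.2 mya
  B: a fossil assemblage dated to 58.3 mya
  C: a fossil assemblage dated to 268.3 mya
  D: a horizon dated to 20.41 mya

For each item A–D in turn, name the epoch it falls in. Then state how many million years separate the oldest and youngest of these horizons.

A — Lopingian; B — Paleocene; C — Guadalupian; D — Miocene; span 247.89 million years

A: 256.2 Ma lies in 259.51–251.902 Ma, so Lopingian.
B: 58.3 Ma lies in 66–56 Ma, so Paleocene.
C: 268.3 Ma lies in 273.01–259.51 Ma, so Guadalupian.
D: 20.41 Ma lies in 23.03–5.333 Ma, so Miocene.
Oldest = 268.3 Ma, youngest = 20.41 Ma → span 247.89 Myr.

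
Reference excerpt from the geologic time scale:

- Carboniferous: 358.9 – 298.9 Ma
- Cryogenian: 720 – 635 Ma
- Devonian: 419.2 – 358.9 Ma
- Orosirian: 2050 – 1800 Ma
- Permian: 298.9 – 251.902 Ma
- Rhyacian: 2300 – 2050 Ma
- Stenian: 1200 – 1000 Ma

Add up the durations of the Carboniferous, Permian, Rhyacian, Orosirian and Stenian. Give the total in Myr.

806.998 million years

Each duration: Carboniferous = 60; Permian = 46.998; Rhyacian = 250; Orosirian = 250; Stenian = 200.
Sum: 60 + 46.998 + 250 + 250 + 200 = 806.998 Myr.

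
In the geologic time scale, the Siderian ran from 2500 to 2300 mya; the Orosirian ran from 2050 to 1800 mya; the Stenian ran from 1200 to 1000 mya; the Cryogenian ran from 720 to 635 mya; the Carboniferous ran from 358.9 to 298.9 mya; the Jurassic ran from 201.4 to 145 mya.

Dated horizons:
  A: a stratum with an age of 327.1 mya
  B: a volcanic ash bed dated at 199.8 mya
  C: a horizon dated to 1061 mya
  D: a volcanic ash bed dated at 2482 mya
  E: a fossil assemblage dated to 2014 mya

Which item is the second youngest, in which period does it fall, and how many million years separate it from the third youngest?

Sorted youngest-first by Ma: B (199.8), A (327.1), C (1061), E (2014), D (2482).
The second youngest is A at 327.1 Ma, which lies in 358.9–298.9 Ma: the Carboniferous.
The third youngest is C at 1061 Ma; separation = |327.1 − 1061| = 733.9 Myr.

A, in the Carboniferous; 733.9 million years to C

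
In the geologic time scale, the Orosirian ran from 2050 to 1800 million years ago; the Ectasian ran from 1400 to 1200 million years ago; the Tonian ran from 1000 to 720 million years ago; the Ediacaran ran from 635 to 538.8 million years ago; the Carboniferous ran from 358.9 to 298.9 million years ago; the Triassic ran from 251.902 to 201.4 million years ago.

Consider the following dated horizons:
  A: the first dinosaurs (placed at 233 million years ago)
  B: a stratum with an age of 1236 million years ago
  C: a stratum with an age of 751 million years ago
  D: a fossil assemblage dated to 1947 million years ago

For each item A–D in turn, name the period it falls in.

Match each age against the start–end ranges in the excerpt: A = 233 Ma → Triassic (251.902–201.4); B = 1236 Ma → Ectasian (1400–1200); C = 751 Ma → Tonian (1000–720); D = 1947 Ma → Orosirian (2050–1800).

A — Triassic; B — Ectasian; C — Tonian; D — Orosirian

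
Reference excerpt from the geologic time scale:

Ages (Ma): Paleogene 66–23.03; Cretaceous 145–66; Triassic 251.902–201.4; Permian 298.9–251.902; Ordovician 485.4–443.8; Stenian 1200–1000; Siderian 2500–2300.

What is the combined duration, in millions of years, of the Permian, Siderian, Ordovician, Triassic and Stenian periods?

539.1 million years

Each duration: Permian = 46.998; Siderian = 200; Ordovician = 41.6; Triassic = 50.502; Stenian = 200.
Sum: 46.998 + 200 + 41.6 + 50.502 + 200 = 539.1 Myr.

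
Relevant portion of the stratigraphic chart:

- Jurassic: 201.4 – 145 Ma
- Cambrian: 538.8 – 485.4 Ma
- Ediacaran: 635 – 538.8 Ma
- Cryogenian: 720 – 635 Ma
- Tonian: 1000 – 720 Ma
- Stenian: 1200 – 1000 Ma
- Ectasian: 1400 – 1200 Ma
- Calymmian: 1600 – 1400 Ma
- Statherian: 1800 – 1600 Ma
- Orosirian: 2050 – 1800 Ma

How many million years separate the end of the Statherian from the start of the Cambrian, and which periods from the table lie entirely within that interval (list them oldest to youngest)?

1061.2 million years; Calymmian, Ectasian, Stenian, Tonian, Cryogenian, Ediacaran

End of Statherian = 1600 Ma; start of Cambrian = 538.8 Ma.
Gap = 1600 − 538.8 = 1061.2 Myr.
Periods wholly inside 1600–538.8 Ma: Calymmian (1600–1400), Ectasian (1400–1200), Stenian (1200–1000), Tonian (1000–720), Cryogenian (720–635), Ediacaran (635–538.8).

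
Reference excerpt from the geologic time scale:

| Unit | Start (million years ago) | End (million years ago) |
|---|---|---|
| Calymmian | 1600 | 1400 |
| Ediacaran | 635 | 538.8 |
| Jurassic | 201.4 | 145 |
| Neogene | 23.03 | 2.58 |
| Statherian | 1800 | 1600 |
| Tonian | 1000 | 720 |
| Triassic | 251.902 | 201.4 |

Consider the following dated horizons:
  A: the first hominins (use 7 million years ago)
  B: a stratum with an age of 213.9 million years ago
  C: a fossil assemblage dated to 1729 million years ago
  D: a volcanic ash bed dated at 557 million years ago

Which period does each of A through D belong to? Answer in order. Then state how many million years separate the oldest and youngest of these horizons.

A — Neogene; B — Triassic; C — Statherian; D — Ediacaran; span 1722 million years

Match each age against the start–end ranges in the excerpt: A = 7 Ma → Neogene (23.03–2.58); B = 213.9 Ma → Triassic (251.902–201.4); C = 1729 Ma → Statherian (1800–1600); D = 557 Ma → Ediacaran (635–538.8).
The largest age is 1729 Ma and the smallest is 7 Ma; their difference is 1722 Myr.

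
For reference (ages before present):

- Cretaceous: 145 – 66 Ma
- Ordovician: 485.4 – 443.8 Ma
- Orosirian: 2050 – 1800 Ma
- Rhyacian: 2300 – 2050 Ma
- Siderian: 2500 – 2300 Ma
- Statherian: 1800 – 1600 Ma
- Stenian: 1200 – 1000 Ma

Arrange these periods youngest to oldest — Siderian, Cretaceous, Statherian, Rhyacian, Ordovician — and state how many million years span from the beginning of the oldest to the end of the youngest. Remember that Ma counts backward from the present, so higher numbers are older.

Cretaceous, Ordovician, Statherian, Rhyacian, Siderian; total span 2434 Myr

Start ages (Ma): Siderian 2500, Rhyacian 2300, Statherian 1800, Ordovician 485.4, Cretaceous 145.
Ordered youngest to oldest: Cretaceous, Ordovician, Statherian, Rhyacian, Siderian.
Span = 2500 − 66 = 2434 Myr.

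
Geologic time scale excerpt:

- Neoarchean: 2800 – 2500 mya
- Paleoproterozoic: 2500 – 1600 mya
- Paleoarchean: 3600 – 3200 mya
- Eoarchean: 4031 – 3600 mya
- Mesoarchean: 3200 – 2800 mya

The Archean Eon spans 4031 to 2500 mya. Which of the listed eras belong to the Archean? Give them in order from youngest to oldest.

Neoarchean, Mesoarchean, Paleoarchean, Eoarchean

Eras with both bounds inside 4031–2500 Ma: Neoarchean (2800–2500), Mesoarchean (3200–2800), Paleoarchean (3600–3200), Eoarchean (4031–3600).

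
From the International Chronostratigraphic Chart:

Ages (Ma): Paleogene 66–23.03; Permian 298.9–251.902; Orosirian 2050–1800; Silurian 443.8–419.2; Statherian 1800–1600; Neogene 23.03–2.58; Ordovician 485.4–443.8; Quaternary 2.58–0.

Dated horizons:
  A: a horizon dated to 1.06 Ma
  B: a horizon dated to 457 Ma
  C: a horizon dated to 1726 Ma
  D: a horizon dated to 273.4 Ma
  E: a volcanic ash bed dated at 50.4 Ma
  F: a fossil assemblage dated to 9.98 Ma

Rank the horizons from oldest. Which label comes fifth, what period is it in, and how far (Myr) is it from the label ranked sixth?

F, in the Neogene; 8.92 million years to A

Larger Ma means older, so oldest first: C 1726 > B 457 > D 273.4 > E 50.4 > F 9.98 > A 1.06.
Counting 5 along gives F (9.98 Ma); the excerpt puts that inside the Neogene, 23.03–2.58 Ma.
Next in line is A (1.06 Ma), and 9.98 − 1.06 = 8.92 Myr.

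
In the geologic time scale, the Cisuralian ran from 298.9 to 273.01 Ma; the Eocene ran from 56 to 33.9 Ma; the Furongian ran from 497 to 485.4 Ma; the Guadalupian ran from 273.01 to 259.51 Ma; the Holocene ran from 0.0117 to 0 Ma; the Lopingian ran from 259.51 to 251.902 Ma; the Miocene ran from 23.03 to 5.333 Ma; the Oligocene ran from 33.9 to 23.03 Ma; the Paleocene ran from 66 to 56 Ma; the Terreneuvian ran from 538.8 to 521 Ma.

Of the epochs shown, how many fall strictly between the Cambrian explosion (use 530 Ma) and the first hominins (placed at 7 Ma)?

7

530 Ma sits inside the Terreneuvian (538.8–521) and 7 Ma inside the Miocene (23.03–5.333); neither of those is wholly between the two dates.
The listed epochs lying completely between them are Furongian, Cisuralian, Guadalupian, Lopingian, Paleocene, Eocene, Oligocene — 7 in all.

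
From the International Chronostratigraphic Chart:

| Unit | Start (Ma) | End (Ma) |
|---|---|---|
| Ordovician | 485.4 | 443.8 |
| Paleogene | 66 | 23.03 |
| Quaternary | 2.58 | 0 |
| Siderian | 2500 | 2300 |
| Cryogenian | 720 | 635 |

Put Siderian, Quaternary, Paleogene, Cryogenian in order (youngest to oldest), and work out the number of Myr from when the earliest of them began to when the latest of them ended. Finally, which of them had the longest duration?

Quaternary, Paleogene, Cryogenian, Siderian; total span 2500 Myr; longest is Siderian

From the excerpt: Siderian 2500–2300; Quaternary 2.58–0; Paleogene 66–23.03; Cryogenian 720–635 (Ma).
Larger Ma is earlier, so the oldest is Siderian and the youngest is Quaternary; youngest to oldest: Quaternary, Paleogene, Cryogenian, Siderian.
Oldest start 2500 minus youngest end 0 gives 2500 Myr overall.
Individual lengths (start − end): Siderian 200; Quaternary 2.58; Paleogene 42.97; Cryogenian 85. The largest is Siderian at 200 Myr.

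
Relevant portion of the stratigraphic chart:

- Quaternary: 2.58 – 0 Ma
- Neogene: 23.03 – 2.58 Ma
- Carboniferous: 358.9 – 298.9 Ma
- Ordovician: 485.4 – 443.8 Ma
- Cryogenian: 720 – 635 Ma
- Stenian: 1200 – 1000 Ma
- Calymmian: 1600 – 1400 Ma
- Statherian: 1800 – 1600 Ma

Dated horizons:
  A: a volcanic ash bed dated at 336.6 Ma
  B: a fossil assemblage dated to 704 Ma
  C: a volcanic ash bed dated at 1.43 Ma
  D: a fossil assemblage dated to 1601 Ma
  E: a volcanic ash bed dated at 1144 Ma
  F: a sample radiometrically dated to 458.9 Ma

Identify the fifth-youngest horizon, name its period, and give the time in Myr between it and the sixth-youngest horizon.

E, in the Stenian; 457 million years to D

Sorted youngest-first by Ma: C (1.43), A (336.6), F (458.9), B (704), E (1144), D (1601).
The fifth youngest is E at 1144 Ma, which lies in 1200–1000 Ma: the Stenian.
The sixth youngest is D at 1601 Ma; separation = |1144 − 1601| = 457 Myr.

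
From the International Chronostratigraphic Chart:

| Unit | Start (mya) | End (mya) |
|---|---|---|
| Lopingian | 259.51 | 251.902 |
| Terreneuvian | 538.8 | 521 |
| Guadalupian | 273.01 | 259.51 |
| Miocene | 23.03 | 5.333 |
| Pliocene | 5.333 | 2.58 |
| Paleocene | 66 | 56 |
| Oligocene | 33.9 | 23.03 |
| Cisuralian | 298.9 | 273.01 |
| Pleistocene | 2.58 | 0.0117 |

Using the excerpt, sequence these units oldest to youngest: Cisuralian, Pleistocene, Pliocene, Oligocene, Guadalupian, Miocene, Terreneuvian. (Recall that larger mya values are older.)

Read off each span (Ma): Cisuralian 298.9–273.01; Pleistocene 2.58–0.0117; Pliocene 5.333–2.58; Oligocene 33.9–23.03; Guadalupian 273.01–259.51; Miocene 23.03–5.333; Terreneuvian 538.8–521.
Larger Ma is older, so oldest→youngest is Terreneuvian, Cisuralian, Guadalupian, Oligocene, Miocene, Pliocene, Pleistocene.

Terreneuvian, then Cisuralian, then Guadalupian, then Oligocene, then Miocene, then Pliocene, then Pleistocene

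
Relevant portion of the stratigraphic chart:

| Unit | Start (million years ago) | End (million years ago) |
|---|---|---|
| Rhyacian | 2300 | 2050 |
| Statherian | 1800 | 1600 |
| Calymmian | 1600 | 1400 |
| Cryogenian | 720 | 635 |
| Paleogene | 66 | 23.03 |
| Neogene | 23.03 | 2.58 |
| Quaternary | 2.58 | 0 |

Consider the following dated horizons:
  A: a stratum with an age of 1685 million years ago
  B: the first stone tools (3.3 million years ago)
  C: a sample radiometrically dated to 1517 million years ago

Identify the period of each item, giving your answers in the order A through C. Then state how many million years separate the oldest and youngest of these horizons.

A — Statherian; B — Neogene; C — Calymmian; span 1681.7 million years

Match each age against the start–end ranges in the excerpt: A = 1685 Ma → Statherian (1800–1600); B = 3.3 Ma → Neogene (23.03–2.58); C = 1517 Ma → Calymmian (1600–1400).
The largest age is 1685 Ma and the smallest is 3.3 Ma; their difference is 1681.7 Myr.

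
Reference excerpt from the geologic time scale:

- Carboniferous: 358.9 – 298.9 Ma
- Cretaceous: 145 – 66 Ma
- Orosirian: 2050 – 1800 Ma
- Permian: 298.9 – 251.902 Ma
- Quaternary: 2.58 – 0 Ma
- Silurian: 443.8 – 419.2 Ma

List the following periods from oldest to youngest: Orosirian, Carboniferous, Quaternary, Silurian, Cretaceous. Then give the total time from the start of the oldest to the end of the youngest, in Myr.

From the excerpt: Orosirian 2050–1800; Carboniferous 358.9–298.9; Quaternary 2.58–0; Silurian 443.8–419.2; Cretaceous 145–66 (Ma).
Larger Ma is earlier, so the oldest is Orosirian and the youngest is Quaternary; oldest to youngest: Orosirian, Silurian, Carboniferous, Cretaceous, Quaternary.
Oldest start 2050 minus youngest end 0 gives 2050 Myr overall.

Orosirian, Silurian, Carboniferous, Cretaceous, Quaternary; total span 2050 Myr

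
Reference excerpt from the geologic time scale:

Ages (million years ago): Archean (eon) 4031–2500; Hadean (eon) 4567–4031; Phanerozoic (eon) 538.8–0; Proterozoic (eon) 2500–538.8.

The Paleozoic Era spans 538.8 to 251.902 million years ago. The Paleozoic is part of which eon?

Phanerozoic

The Paleozoic (538.8–251.902 Ma) lies entirely within 538.8–0 Ma, the Phanerozoic Eon.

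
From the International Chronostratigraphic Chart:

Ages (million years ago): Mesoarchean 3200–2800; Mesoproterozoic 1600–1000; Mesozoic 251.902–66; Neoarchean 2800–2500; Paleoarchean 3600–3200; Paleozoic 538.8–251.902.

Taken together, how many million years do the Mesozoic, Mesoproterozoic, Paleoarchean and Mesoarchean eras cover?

1585.902 million years

Duration is start − end for each: (251.902 − 66) + (1600 − 1000) + (3600 − 3200) + (3200 − 2800).
That is 185.902 + 600 + 400 + 400, which totals 1585.902 million years.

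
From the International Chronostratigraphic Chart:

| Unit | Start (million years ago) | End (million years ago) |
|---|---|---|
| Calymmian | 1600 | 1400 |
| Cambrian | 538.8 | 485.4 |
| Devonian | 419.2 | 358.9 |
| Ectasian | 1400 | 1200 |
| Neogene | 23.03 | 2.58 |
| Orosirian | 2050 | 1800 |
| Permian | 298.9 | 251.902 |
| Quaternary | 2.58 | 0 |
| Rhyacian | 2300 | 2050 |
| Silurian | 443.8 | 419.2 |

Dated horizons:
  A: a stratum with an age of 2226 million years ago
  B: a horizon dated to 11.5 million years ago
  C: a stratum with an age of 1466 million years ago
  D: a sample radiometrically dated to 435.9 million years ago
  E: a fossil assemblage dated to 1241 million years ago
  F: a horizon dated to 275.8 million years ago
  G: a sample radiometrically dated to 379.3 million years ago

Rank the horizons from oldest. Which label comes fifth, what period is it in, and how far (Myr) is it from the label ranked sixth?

Larger Ma means older, so oldest first: A 2226 > C 1466 > E 1241 > D 435.9 > G 379.3 > F 275.8 > B 11.5.
Counting 5 along gives G (379.3 Ma); the excerpt puts that inside the Devonian, 419.2–358.9 Ma.
Next in line is F (275.8 Ma), and 379.3 − 275.8 = 103.5 Myr.

G, in the Devonian; 103.5 million years to F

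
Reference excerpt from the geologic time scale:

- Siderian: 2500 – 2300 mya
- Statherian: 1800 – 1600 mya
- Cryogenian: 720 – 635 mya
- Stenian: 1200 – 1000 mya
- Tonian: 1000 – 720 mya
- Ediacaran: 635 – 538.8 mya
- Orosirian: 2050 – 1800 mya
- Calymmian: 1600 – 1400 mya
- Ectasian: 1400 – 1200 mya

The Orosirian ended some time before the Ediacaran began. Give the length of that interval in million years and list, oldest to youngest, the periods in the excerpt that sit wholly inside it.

1165 million years; Statherian, Calymmian, Ectasian, Stenian, Tonian, Cryogenian

The Orosirian closes at 1800 Ma and the Ediacaran opens at 635 Ma, so the interval is 1800 − 635 = 1165 Myr.
A period fits inside if it starts at or after 1800 Ma and ends at or before 635 Ma; oldest first that gives Statherian, Calymmian, Ectasian, Stenian, Tonian, Cryogenian.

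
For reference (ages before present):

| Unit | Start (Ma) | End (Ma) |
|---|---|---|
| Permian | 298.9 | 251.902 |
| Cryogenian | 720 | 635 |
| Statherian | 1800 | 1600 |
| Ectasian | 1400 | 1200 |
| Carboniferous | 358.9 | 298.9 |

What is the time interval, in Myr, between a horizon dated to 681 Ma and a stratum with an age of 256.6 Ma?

681 − 256.6 = 424.4 million years.

424.4 million years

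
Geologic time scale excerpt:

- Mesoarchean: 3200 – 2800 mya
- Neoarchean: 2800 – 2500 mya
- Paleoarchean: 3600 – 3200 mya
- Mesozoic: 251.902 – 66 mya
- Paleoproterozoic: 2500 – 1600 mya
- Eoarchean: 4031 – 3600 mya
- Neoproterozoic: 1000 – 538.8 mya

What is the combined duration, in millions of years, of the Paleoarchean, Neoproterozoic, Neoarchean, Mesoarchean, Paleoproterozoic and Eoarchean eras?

2892.2 million years

Duration is start − end for each: (3600 − 3200) + (1000 − 538.8) + (2800 − 2500) + (3200 − 2800) + (2500 − 1600) + (4031 − 3600).
That is 400 + 461.2 + 300 + 400 + 900 + 431, which totals 2892.2 million years.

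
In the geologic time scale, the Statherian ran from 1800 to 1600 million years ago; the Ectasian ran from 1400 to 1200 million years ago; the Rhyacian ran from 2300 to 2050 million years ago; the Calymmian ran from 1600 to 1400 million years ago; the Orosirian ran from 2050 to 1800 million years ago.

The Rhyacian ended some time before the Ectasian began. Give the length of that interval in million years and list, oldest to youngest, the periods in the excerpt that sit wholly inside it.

End of Rhyacian = 2050 Ma; start of Ectasian = 1400 Ma.
Gap = 2050 − 1400 = 650 Myr.
Periods wholly inside 2050–1400 Ma: Orosirian (2050–1800), Statherian (1800–1600), Calymmian (1600–1400).

650 million years; Orosirian, Statherian, Calymmian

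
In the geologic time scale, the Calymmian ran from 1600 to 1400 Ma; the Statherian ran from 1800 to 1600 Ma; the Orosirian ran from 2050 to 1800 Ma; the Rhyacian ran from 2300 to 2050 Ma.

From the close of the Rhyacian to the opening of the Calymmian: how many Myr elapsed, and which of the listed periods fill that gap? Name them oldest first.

End of Rhyacian = 2050 Ma; start of Calymmian = 1600 Ma.
Gap = 2050 − 1600 = 450 Myr.
Periods wholly inside 2050–1600 Ma: Orosirian (2050–1800), Statherian (1800–1600).

450 million years; Orosirian, Statherian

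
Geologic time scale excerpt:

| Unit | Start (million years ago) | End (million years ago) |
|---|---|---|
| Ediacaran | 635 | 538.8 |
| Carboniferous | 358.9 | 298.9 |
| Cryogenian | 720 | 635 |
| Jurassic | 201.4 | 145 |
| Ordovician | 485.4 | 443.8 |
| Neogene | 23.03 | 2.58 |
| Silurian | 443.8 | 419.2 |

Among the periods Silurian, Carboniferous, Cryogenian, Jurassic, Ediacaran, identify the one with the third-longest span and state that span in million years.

Durations: Silurian 24.6; Carboniferous 60; Cryogenian 85; Jurassic 56.4; Ediacaran 96.2 Myr.
Sorted longest-first: Ediacaran (96.2), Cryogenian (85), Carboniferous (60), Jurassic (56.4), Silurian (24.6).
The third longest is Carboniferous at 60 Myr.

Carboniferous, 60 million years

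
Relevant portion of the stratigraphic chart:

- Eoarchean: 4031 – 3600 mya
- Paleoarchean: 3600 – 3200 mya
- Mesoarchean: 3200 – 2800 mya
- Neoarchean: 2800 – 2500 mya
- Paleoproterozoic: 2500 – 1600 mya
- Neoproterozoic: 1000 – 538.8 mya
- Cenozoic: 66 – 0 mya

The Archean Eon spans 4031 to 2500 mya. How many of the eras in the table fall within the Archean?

Eras inside 4031–2500 Ma: Eoarchean, Paleoarchean, Mesoarchean, Neoarchean — 4 in total.

4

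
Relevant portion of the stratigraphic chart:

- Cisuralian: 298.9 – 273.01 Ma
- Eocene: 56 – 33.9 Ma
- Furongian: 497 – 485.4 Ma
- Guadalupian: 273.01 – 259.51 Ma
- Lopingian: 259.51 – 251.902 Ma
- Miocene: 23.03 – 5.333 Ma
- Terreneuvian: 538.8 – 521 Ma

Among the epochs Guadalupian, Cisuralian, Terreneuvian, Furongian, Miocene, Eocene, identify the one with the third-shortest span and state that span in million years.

Durations: Guadalupian 13.5; Cisuralian 25.89; Terreneuvian 17.8; Furongian 11.6; Miocene 17.697; Eocene 22.1 Myr.
Sorted shortest-first: Furongian (11.6), Guadalupian (13.5), Miocene (17.697), Terreneuvian (17.8), Eocene (22.1), Cisuralian (25.89).
The third shortest is Miocene at 17.697 Myr.

Miocene, 17.697 million years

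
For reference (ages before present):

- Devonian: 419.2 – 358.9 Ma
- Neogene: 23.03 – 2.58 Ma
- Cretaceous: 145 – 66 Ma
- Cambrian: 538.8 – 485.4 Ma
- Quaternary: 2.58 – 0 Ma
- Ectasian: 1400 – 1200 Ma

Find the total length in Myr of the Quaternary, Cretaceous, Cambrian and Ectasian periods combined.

334.98 million years

Duration is start − end for each: (2.58 − 0) + (145 − 66) + (538.8 − 485.4) + (1400 − 1200).
That is 2.58 + 79 + 53.4 + 200, which totals 334.98 million years.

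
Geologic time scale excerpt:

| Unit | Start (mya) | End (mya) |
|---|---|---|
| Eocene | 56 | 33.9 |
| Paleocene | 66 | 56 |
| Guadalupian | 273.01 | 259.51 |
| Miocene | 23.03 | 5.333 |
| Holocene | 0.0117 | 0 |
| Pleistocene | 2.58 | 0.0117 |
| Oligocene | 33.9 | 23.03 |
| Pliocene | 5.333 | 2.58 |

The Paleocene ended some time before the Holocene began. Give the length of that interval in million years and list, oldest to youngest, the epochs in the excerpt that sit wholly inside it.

55.9883 million years; Eocene, Oligocene, Miocene, Pliocene, Pleistocene

The Paleocene closes at 56 Ma and the Holocene opens at 0.0117 Ma, so the interval is 56 − 0.0117 = 55.9883 Myr.
An epoch fits inside if it starts at or after 56 Ma and ends at or before 0.0117 Ma; oldest first that gives Eocene, Oligocene, Miocene, Pliocene, Pleistocene.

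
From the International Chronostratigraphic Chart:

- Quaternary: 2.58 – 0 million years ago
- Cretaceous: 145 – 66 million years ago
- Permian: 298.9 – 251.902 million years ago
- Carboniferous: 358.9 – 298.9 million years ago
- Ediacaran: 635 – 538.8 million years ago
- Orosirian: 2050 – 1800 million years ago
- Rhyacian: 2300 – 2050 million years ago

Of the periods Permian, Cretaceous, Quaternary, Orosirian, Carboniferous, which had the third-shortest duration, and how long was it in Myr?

Carboniferous, 60 million years

Start − end for each: Permian 298.9 − 251.902 = 46.998; Cretaceous 145 − 66 = 79; Quaternary 2.58 − 0 = 2.58; Orosirian 2050 − 1800 = 250; Carboniferous 358.9 − 298.9 = 60.
Ranking these from shortest: Quaternary < Permian < Carboniferous < Cretaceous < Orosirian.
Position 3 in that ranking is Carboniferous, which lasted 60 Myr.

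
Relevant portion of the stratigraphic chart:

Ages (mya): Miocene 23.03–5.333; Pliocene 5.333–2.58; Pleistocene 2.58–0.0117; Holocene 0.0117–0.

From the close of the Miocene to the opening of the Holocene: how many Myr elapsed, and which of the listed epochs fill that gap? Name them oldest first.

5.3213 million years; Pliocene, Pleistocene

The Miocene closes at 5.333 Ma and the Holocene opens at 0.0117 Ma, so the interval is 5.333 − 0.0117 = 5.3213 Myr.
An epoch fits inside if it starts at or after 5.333 Ma and ends at or before 0.0117 Ma; oldest first that gives Pliocene, Pleistocene.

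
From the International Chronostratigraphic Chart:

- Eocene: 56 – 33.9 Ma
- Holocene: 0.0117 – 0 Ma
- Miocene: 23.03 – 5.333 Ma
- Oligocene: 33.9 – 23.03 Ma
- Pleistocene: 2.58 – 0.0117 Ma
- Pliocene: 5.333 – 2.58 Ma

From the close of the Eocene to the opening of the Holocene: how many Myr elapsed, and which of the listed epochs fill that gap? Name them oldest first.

The Eocene closes at 33.9 Ma and the Holocene opens at 0.0117 Ma, so the interval is 33.9 − 0.0117 = 33.8883 Myr.
An epoch fits inside if it starts at or after 33.9 Ma and ends at or before 0.0117 Ma; oldest first that gives Oligocene, Miocene, Pliocene, Pleistocene.

33.8883 million years; Oligocene, Miocene, Pliocene, Pleistocene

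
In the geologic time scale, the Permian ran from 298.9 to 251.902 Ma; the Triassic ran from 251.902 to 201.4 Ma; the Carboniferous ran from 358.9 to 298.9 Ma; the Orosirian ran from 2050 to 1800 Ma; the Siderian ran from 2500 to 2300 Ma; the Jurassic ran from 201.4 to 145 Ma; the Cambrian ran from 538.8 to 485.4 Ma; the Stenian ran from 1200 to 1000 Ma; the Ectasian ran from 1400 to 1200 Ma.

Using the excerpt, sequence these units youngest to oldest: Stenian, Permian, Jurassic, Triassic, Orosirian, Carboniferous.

Jurassic, Triassic, Permian, Carboniferous, Stenian, Orosirian

Sorting by start age (ascending Ma, since larger Ma = older): Jurassic start 201.4, Triassic start 251.902, Permian start 298.9, Carboniferous start 358.9, Stenian start 1200, Orosirian start 2050.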